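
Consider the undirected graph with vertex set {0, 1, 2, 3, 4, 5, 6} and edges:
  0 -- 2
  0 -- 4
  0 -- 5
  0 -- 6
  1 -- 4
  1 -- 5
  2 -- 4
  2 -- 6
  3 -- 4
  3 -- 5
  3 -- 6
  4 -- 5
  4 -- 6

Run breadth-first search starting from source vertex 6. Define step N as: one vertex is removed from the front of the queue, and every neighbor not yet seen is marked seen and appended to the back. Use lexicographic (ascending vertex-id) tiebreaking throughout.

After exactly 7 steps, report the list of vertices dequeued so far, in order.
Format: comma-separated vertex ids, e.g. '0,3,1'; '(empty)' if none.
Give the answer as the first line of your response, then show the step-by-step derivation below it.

6,0,2,3,4,5,1

step 1: dequeue 6; queue=[0,2,3,4]; order=6
step 2: dequeue 0; queue=[2,3,4,5]; order=6,0
step 3: dequeue 2; queue=[3,4,5]; order=6,0,2
step 4: dequeue 3; queue=[4,5]; order=6,0,2,3
step 5: dequeue 4; queue=[5,1]; order=6,0,2,3,4
step 6: dequeue 5; queue=[1]; order=6,0,2,3,4,5
step 7: dequeue 1; queue=[(empty)]; order=6,0,2,3,4,5,1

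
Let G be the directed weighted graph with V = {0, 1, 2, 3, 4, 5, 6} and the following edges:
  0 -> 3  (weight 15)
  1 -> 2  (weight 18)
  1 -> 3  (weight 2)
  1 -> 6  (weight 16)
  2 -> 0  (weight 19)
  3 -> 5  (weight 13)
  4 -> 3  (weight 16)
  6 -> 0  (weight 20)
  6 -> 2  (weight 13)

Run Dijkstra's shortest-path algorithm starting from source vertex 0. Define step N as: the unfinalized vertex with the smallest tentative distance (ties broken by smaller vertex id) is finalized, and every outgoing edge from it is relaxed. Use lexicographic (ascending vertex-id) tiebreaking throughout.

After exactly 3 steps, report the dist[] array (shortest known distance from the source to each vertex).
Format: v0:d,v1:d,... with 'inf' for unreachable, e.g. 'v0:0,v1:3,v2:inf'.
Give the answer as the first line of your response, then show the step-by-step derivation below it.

v0:0,v1:inf,v2:inf,v3:15,v4:inf,v5:28,v6:inf

step 1: dist = v0:0,v1:inf,v2:inf,v3:15,v4:inf,v5:inf,v6:inf
step 2: dist = v0:0,v1:inf,v2:inf,v3:15,v4:inf,v5:28,v6:inf
step 3: dist = v0:0,v1:inf,v2:inf,v3:15,v4:inf,v5:28,v6:inf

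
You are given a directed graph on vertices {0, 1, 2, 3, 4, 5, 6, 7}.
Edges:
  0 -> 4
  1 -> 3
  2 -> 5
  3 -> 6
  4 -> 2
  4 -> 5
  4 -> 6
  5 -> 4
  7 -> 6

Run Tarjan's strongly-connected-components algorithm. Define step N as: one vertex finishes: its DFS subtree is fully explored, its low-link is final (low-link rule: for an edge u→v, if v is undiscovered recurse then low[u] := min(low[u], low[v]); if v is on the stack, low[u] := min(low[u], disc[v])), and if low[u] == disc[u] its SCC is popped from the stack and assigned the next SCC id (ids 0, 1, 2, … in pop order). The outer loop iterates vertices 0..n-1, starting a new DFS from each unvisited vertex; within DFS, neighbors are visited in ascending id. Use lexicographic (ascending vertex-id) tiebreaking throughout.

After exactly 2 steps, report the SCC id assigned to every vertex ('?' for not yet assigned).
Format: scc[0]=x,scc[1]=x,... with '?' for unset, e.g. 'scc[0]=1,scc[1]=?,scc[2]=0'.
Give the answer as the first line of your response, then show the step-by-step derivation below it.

scc[0]=?,scc[1]=?,scc[2]=?,scc[3]=?,scc[4]=?,scc[5]=?,scc[6]=?,scc[7]=?

step 1: low=(low[0]=0,low[1]=?,low[2]=2,low[3]=?,low[4]=1,low[5]=1,low[6]=?,low[7]=?); scc=(scc[0]=?,scc[1]=?,scc[2]=?,scc[3]=?,scc[4]=?,scc[5]=?,scc[6]=?,scc[7]=?)
step 2: low=(low[0]=0,low[1]=?,low[2]=1,low[3]=?,low[4]=1,low[5]=1,low[6]=?,low[7]=?); scc=(scc[0]=?,scc[1]=?,scc[2]=?,scc[3]=?,scc[4]=?,scc[5]=?,scc[6]=?,scc[7]=?)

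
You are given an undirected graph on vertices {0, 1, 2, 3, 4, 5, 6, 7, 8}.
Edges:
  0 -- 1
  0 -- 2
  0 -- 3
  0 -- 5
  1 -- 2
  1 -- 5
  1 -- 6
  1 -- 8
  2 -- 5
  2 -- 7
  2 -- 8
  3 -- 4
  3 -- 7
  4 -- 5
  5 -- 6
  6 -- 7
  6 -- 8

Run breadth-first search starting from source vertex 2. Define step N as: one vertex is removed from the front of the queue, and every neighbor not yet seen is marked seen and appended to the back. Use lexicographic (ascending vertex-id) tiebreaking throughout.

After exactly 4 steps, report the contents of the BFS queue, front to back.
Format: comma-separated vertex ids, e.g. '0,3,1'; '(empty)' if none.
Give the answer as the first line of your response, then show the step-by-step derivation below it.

7,8,3,6,4

step 1: dequeue 2; queue=[0,1,5,7,8]; order=2
step 2: dequeue 0; queue=[1,5,7,8,3]; order=2,0
step 3: dequeue 1; queue=[5,7,8,3,6]; order=2,0,1
step 4: dequeue 5; queue=[7,8,3,6,4]; order=2,0,1,5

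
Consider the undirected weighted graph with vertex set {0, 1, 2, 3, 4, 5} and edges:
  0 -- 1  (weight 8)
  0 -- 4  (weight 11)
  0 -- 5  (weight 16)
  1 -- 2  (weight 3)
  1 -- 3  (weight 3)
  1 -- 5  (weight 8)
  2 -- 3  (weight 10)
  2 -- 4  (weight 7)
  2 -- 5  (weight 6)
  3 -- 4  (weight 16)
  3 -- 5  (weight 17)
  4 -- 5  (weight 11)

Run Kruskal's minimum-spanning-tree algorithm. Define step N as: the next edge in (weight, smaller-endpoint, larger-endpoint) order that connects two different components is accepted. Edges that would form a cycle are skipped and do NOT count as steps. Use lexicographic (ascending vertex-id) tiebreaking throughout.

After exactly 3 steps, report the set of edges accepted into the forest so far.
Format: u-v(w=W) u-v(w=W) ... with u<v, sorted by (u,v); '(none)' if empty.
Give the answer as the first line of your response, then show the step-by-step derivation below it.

1-2(w=3) 1-3(w=3) 2-5(w=6)

step 1: add edge 1-2 (w=3); MST = {1-2(w=3)}
step 2: add edge 1-3 (w=3); MST = {1-2(w=3) 1-3(w=3)}
step 3: add edge 2-5 (w=6); MST = {1-2(w=3) 1-3(w=3) 2-5(w=6)}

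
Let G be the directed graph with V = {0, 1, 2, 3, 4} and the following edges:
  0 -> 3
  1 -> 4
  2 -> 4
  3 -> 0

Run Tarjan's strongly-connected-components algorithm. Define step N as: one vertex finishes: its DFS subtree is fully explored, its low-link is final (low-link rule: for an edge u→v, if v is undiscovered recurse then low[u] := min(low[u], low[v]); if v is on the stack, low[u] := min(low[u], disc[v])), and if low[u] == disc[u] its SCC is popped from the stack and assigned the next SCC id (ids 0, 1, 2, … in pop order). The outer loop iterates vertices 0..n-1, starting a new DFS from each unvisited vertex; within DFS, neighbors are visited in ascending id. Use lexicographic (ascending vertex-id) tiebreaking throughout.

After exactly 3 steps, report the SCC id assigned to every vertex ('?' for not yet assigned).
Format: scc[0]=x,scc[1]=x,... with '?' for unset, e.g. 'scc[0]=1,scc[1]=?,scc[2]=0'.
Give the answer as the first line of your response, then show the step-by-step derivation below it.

scc[0]=0,scc[1]=?,scc[2]=?,scc[3]=0,scc[4]=1

step 1: low=(low[0]=0,low[1]=?,low[2]=?,low[3]=0,low[4]=?); scc=(scc[0]=?,scc[1]=?,scc[2]=?,scc[3]=?,scc[4]=?)
step 2: low=(low[0]=0,low[1]=?,low[2]=?,low[3]=0,low[4]=?); scc=(scc[0]=0,scc[1]=?,scc[2]=?,scc[3]=0,scc[4]=?)
step 3: low=(low[0]=0,low[1]=2,low[2]=?,low[3]=0,low[4]=3); scc=(scc[0]=0,scc[1]=?,scc[2]=?,scc[3]=0,scc[4]=1)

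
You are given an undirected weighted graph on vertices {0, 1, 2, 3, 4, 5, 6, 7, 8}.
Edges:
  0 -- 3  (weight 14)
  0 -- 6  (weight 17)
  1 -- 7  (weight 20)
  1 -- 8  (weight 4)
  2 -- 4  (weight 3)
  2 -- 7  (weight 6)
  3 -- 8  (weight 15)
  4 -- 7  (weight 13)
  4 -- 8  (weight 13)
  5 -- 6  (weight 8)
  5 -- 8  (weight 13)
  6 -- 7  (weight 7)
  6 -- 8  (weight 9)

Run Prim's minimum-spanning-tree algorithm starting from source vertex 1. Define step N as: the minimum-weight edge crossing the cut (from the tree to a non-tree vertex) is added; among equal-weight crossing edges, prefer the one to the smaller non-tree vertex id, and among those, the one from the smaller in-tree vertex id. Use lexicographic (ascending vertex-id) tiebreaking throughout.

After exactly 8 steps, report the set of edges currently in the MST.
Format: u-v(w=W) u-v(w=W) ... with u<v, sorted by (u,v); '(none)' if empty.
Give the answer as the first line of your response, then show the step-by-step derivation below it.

0-3(w=14) 1-8(w=4) 2-4(w=3) 2-7(w=6) 3-8(w=15) 5-6(w=8) 6-7(w=7) 6-8(w=9)

step 1: add edge 1-8 (w=4); MST = {1-8(w=4)}
step 2: add edge 6-8 (w=9); MST = {1-8(w=4) 6-8(w=9)}
step 3: add edge 6-7 (w=7); MST = {1-8(w=4) 6-7(w=7) 6-8(w=9)}
step 4: add edge 2-7 (w=6); MST = {1-8(w=4) 2-7(w=6) 6-7(w=7) 6-8(w=9)}
step 5: add edge 2-4 (w=3); MST = {1-8(w=4) 2-4(w=3) 2-7(w=6) 6-7(w=7) 6-8(w=9)}
step 6: add edge 5-6 (w=8); MST = {1-8(w=4) 2-4(w=3) 2-7(w=6) 5-6(w=8) 6-7(w=7) 6-8(w=9)}
step 7: add edge 3-8 (w=15); MST = {1-8(w=4) 2-4(w=3) 2-7(w=6) 3-8(w=15) 5-6(w=8) 6-7(w=7) 6-8(w=9)}
step 8: add edge 0-3 (w=14); MST = {0-3(w=14) 1-8(w=4) 2-4(w=3) 2-7(w=6) 3-8(w=15) 5-6(w=8) 6-7(w=7) 6-8(w=9)}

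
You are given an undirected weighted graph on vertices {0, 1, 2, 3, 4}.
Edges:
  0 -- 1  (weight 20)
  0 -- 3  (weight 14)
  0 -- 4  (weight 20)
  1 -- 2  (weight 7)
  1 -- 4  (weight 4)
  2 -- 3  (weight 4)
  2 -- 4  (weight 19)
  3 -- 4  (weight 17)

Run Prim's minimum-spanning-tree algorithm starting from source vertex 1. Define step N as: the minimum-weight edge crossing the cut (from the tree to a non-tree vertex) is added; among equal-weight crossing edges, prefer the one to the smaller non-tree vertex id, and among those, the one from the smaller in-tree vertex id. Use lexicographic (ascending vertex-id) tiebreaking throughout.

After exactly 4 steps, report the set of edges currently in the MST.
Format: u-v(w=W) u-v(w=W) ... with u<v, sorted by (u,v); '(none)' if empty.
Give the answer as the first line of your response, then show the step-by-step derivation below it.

0-3(w=14) 1-2(w=7) 1-4(w=4) 2-3(w=4)

step 1: add edge 1-4 (w=4); MST = {1-4(w=4)}
step 2: add edge 1-2 (w=7); MST = {1-2(w=7) 1-4(w=4)}
step 3: add edge 2-3 (w=4); MST = {1-2(w=7) 1-4(w=4) 2-3(w=4)}
step 4: add edge 0-3 (w=14); MST = {0-3(w=14) 1-2(w=7) 1-4(w=4) 2-3(w=4)}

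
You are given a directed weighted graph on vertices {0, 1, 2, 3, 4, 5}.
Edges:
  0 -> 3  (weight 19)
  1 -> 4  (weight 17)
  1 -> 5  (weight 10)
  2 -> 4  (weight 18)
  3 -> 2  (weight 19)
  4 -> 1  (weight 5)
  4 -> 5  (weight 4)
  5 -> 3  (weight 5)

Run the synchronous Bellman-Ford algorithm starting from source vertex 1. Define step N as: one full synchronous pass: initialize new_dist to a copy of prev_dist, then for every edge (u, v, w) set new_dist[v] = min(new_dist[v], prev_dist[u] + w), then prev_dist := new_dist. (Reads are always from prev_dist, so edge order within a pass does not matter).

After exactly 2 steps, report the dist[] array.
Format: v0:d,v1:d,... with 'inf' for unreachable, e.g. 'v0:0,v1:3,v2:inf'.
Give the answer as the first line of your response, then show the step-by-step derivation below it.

v0:inf,v1:0,v2:inf,v3:15,v4:17,v5:10

step 1: dist = v0:inf,v1:0,v2:inf,v3:inf,v4:17,v5:10
step 2: dist = v0:inf,v1:0,v2:inf,v3:15,v4:17,v5:10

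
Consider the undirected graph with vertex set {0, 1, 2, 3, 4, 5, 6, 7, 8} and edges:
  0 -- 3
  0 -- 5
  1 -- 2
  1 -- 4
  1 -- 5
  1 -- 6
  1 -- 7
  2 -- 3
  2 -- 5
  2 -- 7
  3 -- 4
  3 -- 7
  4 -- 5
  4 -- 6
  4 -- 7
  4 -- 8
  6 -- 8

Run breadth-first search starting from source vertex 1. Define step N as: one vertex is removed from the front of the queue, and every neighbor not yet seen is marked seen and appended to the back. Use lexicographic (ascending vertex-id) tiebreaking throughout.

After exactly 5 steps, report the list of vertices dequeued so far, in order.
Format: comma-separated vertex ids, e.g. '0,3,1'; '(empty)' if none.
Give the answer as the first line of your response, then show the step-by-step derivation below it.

1,2,4,5,6

step 1: dequeue 1; queue=[2,4,5,6,7]; order=1
step 2: dequeue 2; queue=[4,5,6,7,3]; order=1,2
step 3: dequeue 4; queue=[5,6,7,3,8]; order=1,2,4
step 4: dequeue 5; queue=[6,7,3,8,0]; order=1,2,4,5
step 5: dequeue 6; queue=[7,3,8,0]; order=1,2,4,5,6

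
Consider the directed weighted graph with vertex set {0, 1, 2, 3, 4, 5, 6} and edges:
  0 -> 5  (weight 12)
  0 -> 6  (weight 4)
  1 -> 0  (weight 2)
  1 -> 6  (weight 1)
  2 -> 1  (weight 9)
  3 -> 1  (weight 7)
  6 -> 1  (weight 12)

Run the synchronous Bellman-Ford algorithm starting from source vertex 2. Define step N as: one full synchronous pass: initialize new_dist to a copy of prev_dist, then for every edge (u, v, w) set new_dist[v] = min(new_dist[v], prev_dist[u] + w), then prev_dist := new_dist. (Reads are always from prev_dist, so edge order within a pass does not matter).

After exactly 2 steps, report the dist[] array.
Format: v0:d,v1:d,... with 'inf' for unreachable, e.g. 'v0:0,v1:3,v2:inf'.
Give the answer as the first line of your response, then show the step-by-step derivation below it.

v0:11,v1:9,v2:0,v3:inf,v4:inf,v5:inf,v6:10

step 1: dist = v0:inf,v1:9,v2:0,v3:inf,v4:inf,v5:inf,v6:inf
step 2: dist = v0:11,v1:9,v2:0,v3:inf,v4:inf,v5:inf,v6:10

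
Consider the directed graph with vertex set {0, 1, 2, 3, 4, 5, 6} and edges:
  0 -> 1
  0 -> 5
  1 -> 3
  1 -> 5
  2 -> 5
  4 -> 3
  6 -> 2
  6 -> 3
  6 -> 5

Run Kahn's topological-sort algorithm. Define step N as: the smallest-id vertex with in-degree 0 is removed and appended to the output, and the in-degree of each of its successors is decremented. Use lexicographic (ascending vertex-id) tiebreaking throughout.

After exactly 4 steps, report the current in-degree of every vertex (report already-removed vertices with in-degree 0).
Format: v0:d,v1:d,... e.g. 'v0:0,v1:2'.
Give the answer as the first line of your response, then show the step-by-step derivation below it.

v0:0,v1:0,v2:0,v3:0,v4:0,v5:1,v6:0

step 1: output 0; order=[0]; indeg=(0,0,1,3,0,3,0)
step 2: output 1; order=[0,1]; indeg=(0,0,1,2,0,2,0)
step 3: output 4; order=[0,1,4]; indeg=(0,0,1,1,0,2,0)
step 4: output 6; order=[0,1,4,6]; indeg=(0,0,0,0,0,1,0)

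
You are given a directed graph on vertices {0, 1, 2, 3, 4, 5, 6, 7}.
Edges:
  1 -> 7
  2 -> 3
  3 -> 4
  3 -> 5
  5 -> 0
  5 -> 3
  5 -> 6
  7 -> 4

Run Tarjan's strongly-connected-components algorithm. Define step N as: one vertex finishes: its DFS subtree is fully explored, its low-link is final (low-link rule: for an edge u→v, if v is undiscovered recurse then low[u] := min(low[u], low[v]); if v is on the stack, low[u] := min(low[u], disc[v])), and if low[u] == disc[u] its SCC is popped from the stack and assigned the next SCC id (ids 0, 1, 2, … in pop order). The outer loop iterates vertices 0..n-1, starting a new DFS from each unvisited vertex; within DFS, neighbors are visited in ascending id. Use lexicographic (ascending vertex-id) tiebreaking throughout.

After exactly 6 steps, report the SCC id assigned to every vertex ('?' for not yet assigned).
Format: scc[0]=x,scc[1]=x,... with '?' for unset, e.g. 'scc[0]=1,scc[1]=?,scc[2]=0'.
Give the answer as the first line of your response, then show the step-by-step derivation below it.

scc[0]=0,scc[1]=3,scc[2]=?,scc[3]=?,scc[4]=1,scc[5]=?,scc[6]=4,scc[7]=2

step 1: low=(low[0]=0,low[1]=?,low[2]=?,low[3]=?,low[4]=?,low[5]=?,low[6]=?,low[7]=?); scc=(scc[0]=0,scc[1]=?,scc[2]=?,scc[3]=?,scc[4]=?,scc[5]=?,scc[6]=?,scc[7]=?)
step 2: low=(low[0]=0,low[1]=1,low[2]=?,low[3]=?,low[4]=3,low[5]=?,low[6]=?,low[7]=2); scc=(scc[0]=0,scc[1]=?,scc[2]=?,scc[3]=?,scc[4]=1,scc[5]=?,scc[6]=?,scc[7]=?)
step 3: low=(low[0]=0,low[1]=1,low[2]=?,low[3]=?,low[4]=3,low[5]=?,low[6]=?,low[7]=2); scc=(scc[0]=0,scc[1]=?,scc[2]=?,scc[3]=?,scc[4]=1,scc[5]=?,scc[6]=?,scc[7]=2)
step 4: low=(low[0]=0,low[1]=1,low[2]=?,low[3]=?,low[4]=3,low[5]=?,low[6]=?,low[7]=2); scc=(scc[0]=0,scc[1]=3,scc[2]=?,scc[3]=?,scc[4]=1,scc[5]=?,scc[6]=?,scc[7]=2)
step 5: low=(low[0]=0,low[1]=1,low[2]=4,low[3]=5,low[4]=3,low[5]=5,low[6]=7,low[7]=2); scc=(scc[0]=0,scc[1]=3,scc[2]=?,scc[3]=?,scc[4]=1,scc[5]=?,scc[6]=4,scc[7]=2)
step 6: low=(low[0]=0,low[1]=1,low[2]=4,low[3]=5,low[4]=3,low[5]=5,low[6]=7,low[7]=2); scc=(scc[0]=0,scc[1]=3,scc[2]=?,scc[3]=?,scc[4]=1,scc[5]=?,scc[6]=4,scc[7]=2)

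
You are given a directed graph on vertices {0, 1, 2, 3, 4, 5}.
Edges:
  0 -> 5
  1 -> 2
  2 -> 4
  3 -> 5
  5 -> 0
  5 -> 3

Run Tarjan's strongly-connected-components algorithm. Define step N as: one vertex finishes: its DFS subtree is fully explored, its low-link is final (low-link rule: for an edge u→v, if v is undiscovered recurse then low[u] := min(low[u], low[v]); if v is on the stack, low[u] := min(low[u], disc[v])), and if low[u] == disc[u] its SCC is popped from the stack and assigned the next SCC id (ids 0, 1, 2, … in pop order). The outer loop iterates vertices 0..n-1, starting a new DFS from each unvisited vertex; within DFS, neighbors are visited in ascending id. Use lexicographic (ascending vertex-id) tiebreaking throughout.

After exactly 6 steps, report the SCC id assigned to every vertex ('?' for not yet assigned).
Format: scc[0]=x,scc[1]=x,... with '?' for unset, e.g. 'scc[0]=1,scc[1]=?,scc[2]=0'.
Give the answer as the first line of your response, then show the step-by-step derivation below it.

scc[0]=0,scc[1]=3,scc[2]=2,scc[3]=0,scc[4]=1,scc[5]=0

step 1: low=(low[0]=0,low[1]=?,low[2]=?,low[3]=1,low[4]=?,low[5]=0); scc=(scc[0]=?,scc[1]=?,scc[2]=?,scc[3]=?,scc[4]=?,scc[5]=?)
step 2: low=(low[0]=0,low[1]=?,low[2]=?,low[3]=1,low[4]=?,low[5]=0); scc=(scc[0]=?,scc[1]=?,scc[2]=?,scc[3]=?,scc[4]=?,scc[5]=?)
step 3: low=(low[0]=0,low[1]=?,low[2]=?,low[3]=1,low[4]=?,low[5]=0); scc=(scc[0]=0,scc[1]=?,scc[2]=?,scc[3]=0,scc[4]=?,scc[5]=0)
step 4: low=(low[0]=0,low[1]=3,low[2]=4,low[3]=1,low[4]=5,low[5]=0); scc=(scc[0]=0,scc[1]=?,scc[2]=?,scc[3]=0,scc[4]=1,scc[5]=0)
step 5: low=(low[0]=0,low[1]=3,low[2]=4,low[3]=1,low[4]=5,low[5]=0); scc=(scc[0]=0,scc[1]=?,scc[2]=2,scc[3]=0,scc[4]=1,scc[5]=0)
step 6: low=(low[0]=0,low[1]=3,low[2]=4,low[3]=1,low[4]=5,low[5]=0); scc=(scc[0]=0,scc[1]=3,scc[2]=2,scc[3]=0,scc[4]=1,scc[5]=0)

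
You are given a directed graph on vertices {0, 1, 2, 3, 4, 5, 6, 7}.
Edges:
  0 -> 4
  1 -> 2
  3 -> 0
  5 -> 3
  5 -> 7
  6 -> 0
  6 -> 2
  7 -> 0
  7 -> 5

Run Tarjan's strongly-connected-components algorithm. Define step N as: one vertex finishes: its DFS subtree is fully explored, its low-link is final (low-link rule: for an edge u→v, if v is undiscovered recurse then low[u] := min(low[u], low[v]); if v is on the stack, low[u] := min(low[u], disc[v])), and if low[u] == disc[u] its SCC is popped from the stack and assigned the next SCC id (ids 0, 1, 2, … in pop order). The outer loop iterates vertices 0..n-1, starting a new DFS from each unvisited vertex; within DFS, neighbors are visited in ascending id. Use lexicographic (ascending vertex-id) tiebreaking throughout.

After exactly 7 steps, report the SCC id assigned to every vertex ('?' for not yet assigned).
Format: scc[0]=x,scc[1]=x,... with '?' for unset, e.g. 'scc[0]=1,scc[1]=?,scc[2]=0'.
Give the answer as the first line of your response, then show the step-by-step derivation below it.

scc[0]=1,scc[1]=3,scc[2]=2,scc[3]=4,scc[4]=0,scc[5]=5,scc[6]=?,scc[7]=5

step 1: low=(low[0]=0,low[1]=?,low[2]=?,low[3]=?,low[4]=1,low[5]=?,low[6]=?,low[7]=?); scc=(scc[0]=?,scc[1]=?,scc[2]=?,scc[3]=?,scc[4]=0,scc[5]=?,scc[6]=?,scc[7]=?)
step 2: low=(low[0]=0,low[1]=?,low[2]=?,low[3]=?,low[4]=1,low[5]=?,low[6]=?,low[7]=?); scc=(scc[0]=1,scc[1]=?,scc[2]=?,scc[3]=?,scc[4]=0,scc[5]=?,scc[6]=?,scc[7]=?)
step 3: low=(low[0]=0,low[1]=2,low[2]=3,low[3]=?,low[4]=1,low[5]=?,low[6]=?,low[7]=?); scc=(scc[0]=1,scc[1]=?,scc[2]=2,scc[3]=?,scc[4]=0,scc[5]=?,scc[6]=?,scc[7]=?)
step 4: low=(low[0]=0,low[1]=2,low[2]=3,low[3]=?,low[4]=1,low[5]=?,low[6]=?,low[7]=?); scc=(scc[0]=1,scc[1]=3,scc[2]=2,scc[3]=?,scc[4]=0,scc[5]=?,scc[6]=?,scc[7]=?)
step 5: low=(low[0]=0,low[1]=2,low[2]=3,low[3]=4,low[4]=1,low[5]=?,low[6]=?,low[7]=?); scc=(scc[0]=1,scc[1]=3,scc[2]=2,scc[3]=4,scc[4]=0,scc[5]=?,scc[6]=?,scc[7]=?)
step 6: low=(low[0]=0,low[1]=2,low[2]=3,low[3]=4,low[4]=1,low[5]=5,low[6]=?,low[7]=5); scc=(scc[0]=1,scc[1]=3,scc[2]=2,scc[3]=4,scc[4]=0,scc[5]=?,scc[6]=?,scc[7]=?)
step 7: low=(low[0]=0,low[1]=2,low[2]=3,low[3]=4,low[4]=1,low[5]=5,low[6]=?,low[7]=5); scc=(scc[0]=1,scc[1]=3,scc[2]=2,scc[3]=4,scc[4]=0,scc[5]=5,scc[6]=?,scc[7]=5)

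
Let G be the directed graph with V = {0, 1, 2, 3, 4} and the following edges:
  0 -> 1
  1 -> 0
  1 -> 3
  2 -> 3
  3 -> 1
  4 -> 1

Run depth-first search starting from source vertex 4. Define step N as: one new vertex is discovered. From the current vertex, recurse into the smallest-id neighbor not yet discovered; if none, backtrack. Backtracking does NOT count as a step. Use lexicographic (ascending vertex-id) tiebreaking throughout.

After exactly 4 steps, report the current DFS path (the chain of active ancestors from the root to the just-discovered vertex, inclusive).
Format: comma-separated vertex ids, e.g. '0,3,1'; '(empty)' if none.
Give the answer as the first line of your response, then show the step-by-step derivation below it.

4,1,3

step 1: discover 4; path=4; order=4
step 2: discover 1; path=4>1; order=4,1
step 3: discover 0; path=4>1>0; order=4,1,0
step 4: discover 3; path=4>1>3; order=4,1,0,3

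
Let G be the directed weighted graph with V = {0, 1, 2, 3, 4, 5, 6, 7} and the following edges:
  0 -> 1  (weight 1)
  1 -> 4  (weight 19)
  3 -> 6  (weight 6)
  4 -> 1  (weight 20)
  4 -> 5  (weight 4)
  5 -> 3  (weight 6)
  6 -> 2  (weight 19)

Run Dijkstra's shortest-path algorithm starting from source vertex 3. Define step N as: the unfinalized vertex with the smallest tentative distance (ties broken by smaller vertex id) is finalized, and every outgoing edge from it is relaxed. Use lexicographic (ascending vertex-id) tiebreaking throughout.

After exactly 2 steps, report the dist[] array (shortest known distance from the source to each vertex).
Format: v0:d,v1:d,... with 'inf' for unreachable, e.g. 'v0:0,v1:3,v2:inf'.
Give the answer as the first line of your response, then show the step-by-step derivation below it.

v0:inf,v1:inf,v2:25,v3:0,v4:inf,v5:inf,v6:6,v7:inf

step 1: dist = v0:inf,v1:inf,v2:inf,v3:0,v4:inf,v5:inf,v6:6,v7:inf
step 2: dist = v0:inf,v1:inf,v2:25,v3:0,v4:inf,v5:inf,v6:6,v7:inf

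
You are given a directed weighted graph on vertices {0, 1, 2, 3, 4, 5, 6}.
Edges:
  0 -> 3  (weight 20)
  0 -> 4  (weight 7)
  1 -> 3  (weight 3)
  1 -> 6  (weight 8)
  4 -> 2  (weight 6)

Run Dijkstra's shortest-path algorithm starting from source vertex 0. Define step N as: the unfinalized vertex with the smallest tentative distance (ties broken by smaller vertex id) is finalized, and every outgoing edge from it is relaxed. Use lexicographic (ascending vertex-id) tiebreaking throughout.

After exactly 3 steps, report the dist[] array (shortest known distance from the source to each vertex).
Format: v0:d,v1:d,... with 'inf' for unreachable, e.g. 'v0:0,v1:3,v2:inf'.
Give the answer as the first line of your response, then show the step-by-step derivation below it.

v0:0,v1:inf,v2:13,v3:20,v4:7,v5:inf,v6:inf

step 1: dist = v0:0,v1:inf,v2:inf,v3:20,v4:7,v5:inf,v6:inf
step 2: dist = v0:0,v1:inf,v2:13,v3:20,v4:7,v5:inf,v6:inf
step 3: dist = v0:0,v1:inf,v2:13,v3:20,v4:7,v5:inf,v6:inf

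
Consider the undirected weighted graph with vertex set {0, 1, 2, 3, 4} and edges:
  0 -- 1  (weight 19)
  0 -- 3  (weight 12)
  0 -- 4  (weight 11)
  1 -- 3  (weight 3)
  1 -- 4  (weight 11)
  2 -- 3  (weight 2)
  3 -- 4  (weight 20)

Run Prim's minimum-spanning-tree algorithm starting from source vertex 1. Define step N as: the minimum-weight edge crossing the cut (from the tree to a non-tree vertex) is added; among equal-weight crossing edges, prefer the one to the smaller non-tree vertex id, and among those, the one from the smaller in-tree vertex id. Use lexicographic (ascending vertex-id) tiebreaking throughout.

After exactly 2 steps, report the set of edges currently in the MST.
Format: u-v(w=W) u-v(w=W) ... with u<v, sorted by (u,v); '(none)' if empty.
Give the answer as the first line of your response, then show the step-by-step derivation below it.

1-3(w=3) 2-3(w=2)

step 1: add edge 1-3 (w=3); MST = {1-3(w=3)}
step 2: add edge 2-3 (w=2); MST = {1-3(w=3) 2-3(w=2)}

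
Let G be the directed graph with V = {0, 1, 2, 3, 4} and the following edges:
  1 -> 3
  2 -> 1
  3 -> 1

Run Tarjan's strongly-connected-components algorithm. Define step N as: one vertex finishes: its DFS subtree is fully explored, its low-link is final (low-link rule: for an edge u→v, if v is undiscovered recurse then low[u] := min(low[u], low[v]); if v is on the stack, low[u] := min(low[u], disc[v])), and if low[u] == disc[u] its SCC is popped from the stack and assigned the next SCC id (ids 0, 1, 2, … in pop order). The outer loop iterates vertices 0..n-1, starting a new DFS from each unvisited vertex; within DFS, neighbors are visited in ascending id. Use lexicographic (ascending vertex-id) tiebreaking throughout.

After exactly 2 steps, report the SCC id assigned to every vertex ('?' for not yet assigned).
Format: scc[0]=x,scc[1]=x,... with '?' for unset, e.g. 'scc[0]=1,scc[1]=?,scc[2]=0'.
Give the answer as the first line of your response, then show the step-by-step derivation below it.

scc[0]=0,scc[1]=?,scc[2]=?,scc[3]=?,scc[4]=?

step 1: low=(low[0]=0,low[1]=?,low[2]=?,low[3]=?,low[4]=?); scc=(scc[0]=0,scc[1]=?,scc[2]=?,scc[3]=?,scc[4]=?)
step 2: low=(low[0]=0,low[1]=1,low[2]=?,low[3]=1,low[4]=?); scc=(scc[0]=0,scc[1]=?,scc[2]=?,scc[3]=?,scc[4]=?)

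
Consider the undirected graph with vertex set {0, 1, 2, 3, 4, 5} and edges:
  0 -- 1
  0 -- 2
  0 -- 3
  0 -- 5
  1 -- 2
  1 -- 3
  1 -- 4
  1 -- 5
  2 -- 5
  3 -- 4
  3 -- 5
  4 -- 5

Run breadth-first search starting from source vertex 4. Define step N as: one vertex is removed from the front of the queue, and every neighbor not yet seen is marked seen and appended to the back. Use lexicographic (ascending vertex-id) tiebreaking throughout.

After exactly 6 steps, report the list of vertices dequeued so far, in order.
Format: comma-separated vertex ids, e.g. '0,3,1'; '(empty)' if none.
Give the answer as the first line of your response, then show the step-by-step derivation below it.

4,1,3,5,0,2

step 1: dequeue 4; queue=[1,3,5]; order=4
step 2: dequeue 1; queue=[3,5,0,2]; order=4,1
step 3: dequeue 3; queue=[5,0,2]; order=4,1,3
step 4: dequeue 5; queue=[0,2]; order=4,1,3,5
step 5: dequeue 0; queue=[2]; order=4,1,3,5,0
step 6: dequeue 2; queue=[(empty)]; order=4,1,3,5,0,2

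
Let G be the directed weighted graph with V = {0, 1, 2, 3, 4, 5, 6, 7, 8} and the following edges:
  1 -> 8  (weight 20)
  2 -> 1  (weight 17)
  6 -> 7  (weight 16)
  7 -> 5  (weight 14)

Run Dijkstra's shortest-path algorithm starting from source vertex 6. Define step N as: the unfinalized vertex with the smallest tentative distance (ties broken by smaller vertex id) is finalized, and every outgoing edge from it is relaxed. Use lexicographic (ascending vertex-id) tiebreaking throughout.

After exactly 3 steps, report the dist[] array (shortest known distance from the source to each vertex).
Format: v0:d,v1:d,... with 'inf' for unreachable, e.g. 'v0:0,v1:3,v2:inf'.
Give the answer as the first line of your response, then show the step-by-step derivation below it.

v0:inf,v1:inf,v2:inf,v3:inf,v4:inf,v5:30,v6:0,v7:16,v8:inf

step 1: dist = v0:inf,v1:inf,v2:inf,v3:inf,v4:inf,v5:inf,v6:0,v7:16,v8:inf
step 2: dist = v0:inf,v1:inf,v2:inf,v3:inf,v4:inf,v5:30,v6:0,v7:16,v8:inf
step 3: dist = v0:inf,v1:inf,v2:inf,v3:inf,v4:inf,v5:30,v6:0,v7:16,v8:inf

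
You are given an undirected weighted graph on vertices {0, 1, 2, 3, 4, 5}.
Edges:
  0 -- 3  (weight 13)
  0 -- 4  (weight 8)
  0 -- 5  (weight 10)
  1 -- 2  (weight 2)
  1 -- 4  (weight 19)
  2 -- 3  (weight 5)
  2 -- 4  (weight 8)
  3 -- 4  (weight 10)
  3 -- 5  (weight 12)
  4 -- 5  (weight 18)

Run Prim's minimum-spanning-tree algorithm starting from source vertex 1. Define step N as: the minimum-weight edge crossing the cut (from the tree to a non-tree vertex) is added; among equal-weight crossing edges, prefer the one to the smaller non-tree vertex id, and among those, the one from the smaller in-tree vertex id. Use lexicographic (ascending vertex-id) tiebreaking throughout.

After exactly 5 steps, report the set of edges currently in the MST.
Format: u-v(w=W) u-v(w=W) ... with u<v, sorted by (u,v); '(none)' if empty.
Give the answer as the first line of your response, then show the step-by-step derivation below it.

0-4(w=8) 0-5(w=10) 1-2(w=2) 2-3(w=5) 2-4(w=8)

step 1: add edge 1-2 (w=2); MST = {1-2(w=2)}
step 2: add edge 2-3 (w=5); MST = {1-2(w=2) 2-3(w=5)}
step 3: add edge 2-4 (w=8); MST = {1-2(w=2) 2-3(w=5) 2-4(w=8)}
step 4: add edge 0-4 (w=8); MST = {0-4(w=8) 1-2(w=2) 2-3(w=5) 2-4(w=8)}
step 5: add edge 0-5 (w=10); MST = {0-4(w=8) 0-5(w=10) 1-2(w=2) 2-3(w=5) 2-4(w=8)}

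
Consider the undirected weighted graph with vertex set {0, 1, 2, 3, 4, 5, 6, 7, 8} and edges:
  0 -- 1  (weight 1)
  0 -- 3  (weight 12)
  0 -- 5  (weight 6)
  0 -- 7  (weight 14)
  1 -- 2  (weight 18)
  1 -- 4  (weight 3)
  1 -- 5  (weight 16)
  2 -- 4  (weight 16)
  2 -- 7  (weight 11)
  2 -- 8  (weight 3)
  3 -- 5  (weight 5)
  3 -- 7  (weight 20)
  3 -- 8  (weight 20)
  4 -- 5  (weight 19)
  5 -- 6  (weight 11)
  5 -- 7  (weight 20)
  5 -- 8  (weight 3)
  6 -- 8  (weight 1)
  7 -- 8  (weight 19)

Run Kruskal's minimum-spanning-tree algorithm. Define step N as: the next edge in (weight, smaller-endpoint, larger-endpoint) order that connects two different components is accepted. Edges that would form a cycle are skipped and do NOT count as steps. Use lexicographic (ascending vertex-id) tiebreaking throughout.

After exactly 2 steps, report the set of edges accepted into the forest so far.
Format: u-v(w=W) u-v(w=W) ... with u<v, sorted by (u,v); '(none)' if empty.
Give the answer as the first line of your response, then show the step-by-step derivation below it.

0-1(w=1) 6-8(w=1)

step 1: add edge 0-1 (w=1); MST = {0-1(w=1)}
step 2: add edge 6-8 (w=1); MST = {0-1(w=1) 6-8(w=1)}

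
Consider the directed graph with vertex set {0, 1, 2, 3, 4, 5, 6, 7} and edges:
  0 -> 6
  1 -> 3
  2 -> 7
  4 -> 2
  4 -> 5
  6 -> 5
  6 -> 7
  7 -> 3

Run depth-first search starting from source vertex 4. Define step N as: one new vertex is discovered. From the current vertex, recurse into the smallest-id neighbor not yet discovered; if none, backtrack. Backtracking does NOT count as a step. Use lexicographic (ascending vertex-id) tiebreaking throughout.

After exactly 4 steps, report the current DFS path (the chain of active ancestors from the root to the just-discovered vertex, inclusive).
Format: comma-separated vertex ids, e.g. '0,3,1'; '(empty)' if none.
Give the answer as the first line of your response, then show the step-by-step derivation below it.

4,2,7,3

step 1: discover 4; path=4; order=4
step 2: discover 2; path=4>2; order=4,2
step 3: discover 7; path=4>2>7; order=4,2,7
step 4: discover 3; path=4>2>7>3; order=4,2,7,3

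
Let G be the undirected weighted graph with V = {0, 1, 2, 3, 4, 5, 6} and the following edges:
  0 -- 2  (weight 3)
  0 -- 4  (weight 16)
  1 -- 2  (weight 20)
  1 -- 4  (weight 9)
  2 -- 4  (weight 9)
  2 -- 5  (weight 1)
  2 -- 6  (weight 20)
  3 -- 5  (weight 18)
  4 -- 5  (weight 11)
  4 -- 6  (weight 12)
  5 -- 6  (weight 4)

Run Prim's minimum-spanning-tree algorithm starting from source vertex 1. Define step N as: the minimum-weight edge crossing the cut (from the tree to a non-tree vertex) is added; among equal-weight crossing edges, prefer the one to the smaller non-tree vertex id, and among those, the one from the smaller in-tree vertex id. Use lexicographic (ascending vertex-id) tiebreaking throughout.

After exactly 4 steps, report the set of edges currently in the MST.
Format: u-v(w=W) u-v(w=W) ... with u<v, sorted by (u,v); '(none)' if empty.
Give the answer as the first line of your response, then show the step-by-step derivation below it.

0-2(w=3) 1-4(w=9) 2-4(w=9) 2-5(w=1)

step 1: add edge 1-4 (w=9); MST = {1-4(w=9)}
step 2: add edge 2-4 (w=9); MST = {1-4(w=9) 2-4(w=9)}
step 3: add edge 2-5 (w=1); MST = {1-4(w=9) 2-4(w=9) 2-5(w=1)}
step 4: add edge 0-2 (w=3); MST = {0-2(w=3) 1-4(w=9) 2-4(w=9) 2-5(w=1)}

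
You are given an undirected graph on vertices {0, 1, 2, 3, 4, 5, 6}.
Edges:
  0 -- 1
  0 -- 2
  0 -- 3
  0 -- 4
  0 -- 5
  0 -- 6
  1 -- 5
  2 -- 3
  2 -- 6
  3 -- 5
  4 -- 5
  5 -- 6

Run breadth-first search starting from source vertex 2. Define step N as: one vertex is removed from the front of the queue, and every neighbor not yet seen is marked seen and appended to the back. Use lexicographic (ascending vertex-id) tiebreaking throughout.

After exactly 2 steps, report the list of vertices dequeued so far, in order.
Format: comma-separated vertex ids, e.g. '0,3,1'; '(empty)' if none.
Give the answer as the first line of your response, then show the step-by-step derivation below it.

2,0

step 1: dequeue 2; queue=[0,3,6]; order=2
step 2: dequeue 0; queue=[3,6,1,4,5]; order=2,0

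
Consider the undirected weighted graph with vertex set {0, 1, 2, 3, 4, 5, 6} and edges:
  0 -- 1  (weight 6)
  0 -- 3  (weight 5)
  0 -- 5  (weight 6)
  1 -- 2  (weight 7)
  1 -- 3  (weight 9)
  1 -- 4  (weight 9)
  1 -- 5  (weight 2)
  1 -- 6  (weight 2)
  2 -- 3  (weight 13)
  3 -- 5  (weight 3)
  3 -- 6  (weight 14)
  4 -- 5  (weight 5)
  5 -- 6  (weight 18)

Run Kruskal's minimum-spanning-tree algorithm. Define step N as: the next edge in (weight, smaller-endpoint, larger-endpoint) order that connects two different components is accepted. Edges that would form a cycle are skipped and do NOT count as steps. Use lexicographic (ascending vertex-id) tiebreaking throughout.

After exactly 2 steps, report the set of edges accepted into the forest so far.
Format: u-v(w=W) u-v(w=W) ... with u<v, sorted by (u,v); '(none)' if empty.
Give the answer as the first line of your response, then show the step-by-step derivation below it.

1-5(w=2) 1-6(w=2)

step 1: add edge 1-5 (w=2); MST = {1-5(w=2)}
step 2: add edge 1-6 (w=2); MST = {1-5(w=2) 1-6(w=2)}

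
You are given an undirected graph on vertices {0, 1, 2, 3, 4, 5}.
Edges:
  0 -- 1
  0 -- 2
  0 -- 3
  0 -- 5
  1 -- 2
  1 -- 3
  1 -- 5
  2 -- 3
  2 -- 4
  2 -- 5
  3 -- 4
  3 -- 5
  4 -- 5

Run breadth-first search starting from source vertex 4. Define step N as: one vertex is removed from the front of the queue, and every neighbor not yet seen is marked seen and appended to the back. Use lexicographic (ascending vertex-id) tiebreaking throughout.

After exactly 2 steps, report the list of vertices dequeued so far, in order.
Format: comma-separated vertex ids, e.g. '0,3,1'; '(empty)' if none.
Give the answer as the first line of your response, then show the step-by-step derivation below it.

4,2

step 1: dequeue 4; queue=[2,3,5]; order=4
step 2: dequeue 2; queue=[3,5,0,1]; order=4,2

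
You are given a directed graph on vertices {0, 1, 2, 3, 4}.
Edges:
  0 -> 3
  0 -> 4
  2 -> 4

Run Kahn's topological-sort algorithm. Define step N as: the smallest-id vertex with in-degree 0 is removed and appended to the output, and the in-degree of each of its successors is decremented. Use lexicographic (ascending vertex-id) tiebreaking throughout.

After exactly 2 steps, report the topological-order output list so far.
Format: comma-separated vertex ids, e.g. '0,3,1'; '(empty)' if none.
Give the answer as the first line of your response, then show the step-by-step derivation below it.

0,1

step 1: output 0; order=[0]; indeg=(0,0,0,0,1)
step 2: output 1; order=[0,1]; indeg=(0,0,0,0,1)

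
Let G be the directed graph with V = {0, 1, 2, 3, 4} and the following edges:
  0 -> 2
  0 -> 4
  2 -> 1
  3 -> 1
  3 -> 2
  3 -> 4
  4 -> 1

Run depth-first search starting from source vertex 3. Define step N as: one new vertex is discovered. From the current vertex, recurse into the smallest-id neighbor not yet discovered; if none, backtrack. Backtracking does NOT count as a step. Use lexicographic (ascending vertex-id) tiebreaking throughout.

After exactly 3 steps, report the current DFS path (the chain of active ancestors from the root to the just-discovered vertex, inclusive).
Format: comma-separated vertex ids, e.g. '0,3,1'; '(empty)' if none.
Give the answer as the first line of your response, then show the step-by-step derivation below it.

3,2

step 1: discover 3; path=3; order=3
step 2: discover 1; path=3>1; order=3,1
step 3: discover 2; path=3>2; order=3,1,2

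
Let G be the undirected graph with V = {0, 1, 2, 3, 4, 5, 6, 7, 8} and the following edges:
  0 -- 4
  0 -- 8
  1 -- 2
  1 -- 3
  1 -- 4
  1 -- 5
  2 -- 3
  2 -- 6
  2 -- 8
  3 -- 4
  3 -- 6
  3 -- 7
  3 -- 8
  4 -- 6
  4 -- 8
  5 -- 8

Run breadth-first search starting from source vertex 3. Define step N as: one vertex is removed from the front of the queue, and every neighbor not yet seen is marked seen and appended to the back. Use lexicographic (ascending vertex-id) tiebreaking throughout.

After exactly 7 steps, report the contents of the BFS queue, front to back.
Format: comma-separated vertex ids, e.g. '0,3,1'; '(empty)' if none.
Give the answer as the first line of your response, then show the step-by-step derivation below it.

5,0

step 1: dequeue 3; queue=[1,2,4,6,7,8]; order=3
step 2: dequeue 1; queue=[2,4,6,7,8,5]; order=3,1
step 3: dequeue 2; queue=[4,6,7,8,5]; order=3,1,2
step 4: dequeue 4; queue=[6,7,8,5,0]; order=3,1,2,4
step 5: dequeue 6; queue=[7,8,5,0]; order=3,1,2,4,6
step 6: dequeue 7; queue=[8,5,0]; order=3,1,2,4,6,7
step 7: dequeue 8; queue=[5,0]; order=3,1,2,4,6,7,8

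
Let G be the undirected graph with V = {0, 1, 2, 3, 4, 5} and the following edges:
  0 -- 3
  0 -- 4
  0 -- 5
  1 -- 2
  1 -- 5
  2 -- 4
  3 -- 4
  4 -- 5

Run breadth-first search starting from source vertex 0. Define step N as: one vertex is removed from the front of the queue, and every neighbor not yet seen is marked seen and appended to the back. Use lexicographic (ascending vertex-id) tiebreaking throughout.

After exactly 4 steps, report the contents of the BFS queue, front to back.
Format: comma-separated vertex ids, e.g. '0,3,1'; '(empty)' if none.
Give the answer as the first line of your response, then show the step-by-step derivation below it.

2,1

step 1: dequeue 0; queue=[3,4,5]; order=0
step 2: dequeue 3; queue=[4,5]; order=0,3
step 3: dequeue 4; queue=[5,2]; order=0,3,4
step 4: dequeue 5; queue=[2,1]; order=0,3,4,5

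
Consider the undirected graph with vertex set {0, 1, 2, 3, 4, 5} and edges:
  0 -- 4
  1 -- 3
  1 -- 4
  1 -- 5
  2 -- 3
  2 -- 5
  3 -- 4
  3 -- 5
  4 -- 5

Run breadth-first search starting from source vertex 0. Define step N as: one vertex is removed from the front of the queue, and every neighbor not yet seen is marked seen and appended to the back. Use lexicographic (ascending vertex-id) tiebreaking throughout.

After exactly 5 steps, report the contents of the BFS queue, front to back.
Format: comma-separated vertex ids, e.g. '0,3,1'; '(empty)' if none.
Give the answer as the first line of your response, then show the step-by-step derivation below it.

2

step 1: dequeue 0; queue=[4]; order=0
step 2: dequeue 4; queue=[1,3,5]; order=0,4
step 3: dequeue 1; queue=[3,5]; order=0,4,1
step 4: dequeue 3; queue=[5,2]; order=0,4,1,3
step 5: dequeue 5; queue=[2]; order=0,4,1,3,5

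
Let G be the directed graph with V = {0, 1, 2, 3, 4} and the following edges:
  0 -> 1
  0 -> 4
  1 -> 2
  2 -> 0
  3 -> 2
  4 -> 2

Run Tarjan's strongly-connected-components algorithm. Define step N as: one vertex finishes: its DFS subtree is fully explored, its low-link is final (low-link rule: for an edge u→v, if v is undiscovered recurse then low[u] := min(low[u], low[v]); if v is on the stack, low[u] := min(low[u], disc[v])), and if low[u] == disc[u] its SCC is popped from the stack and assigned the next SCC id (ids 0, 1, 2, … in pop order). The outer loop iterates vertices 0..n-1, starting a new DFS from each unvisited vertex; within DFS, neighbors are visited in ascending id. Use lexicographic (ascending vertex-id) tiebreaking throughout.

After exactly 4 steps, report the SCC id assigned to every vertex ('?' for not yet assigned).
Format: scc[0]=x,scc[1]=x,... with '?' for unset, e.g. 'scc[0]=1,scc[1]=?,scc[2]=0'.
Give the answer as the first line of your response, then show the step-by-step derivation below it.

scc[0]=0,scc[1]=0,scc[2]=0,scc[3]=?,scc[4]=0

step 1: low=(low[0]=0,low[1]=1,low[2]=0,low[3]=?,low[4]=?); scc=(scc[0]=?,scc[1]=?,scc[2]=?,scc[3]=?,scc[4]=?)
step 2: low=(low[0]=0,low[1]=0,low[2]=0,low[3]=?,low[4]=?); scc=(scc[0]=?,scc[1]=?,scc[2]=?,scc[3]=?,scc[4]=?)
step 3: low=(low[0]=0,low[1]=0,low[2]=0,low[3]=?,low[4]=2); scc=(scc[0]=?,scc[1]=?,scc[2]=?,scc[3]=?,scc[4]=?)
step 4: low=(low[0]=0,low[1]=0,low[2]=0,low[3]=?,low[4]=2); scc=(scc[0]=0,scc[1]=0,scc[2]=0,scc[3]=?,scc[4]=0)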